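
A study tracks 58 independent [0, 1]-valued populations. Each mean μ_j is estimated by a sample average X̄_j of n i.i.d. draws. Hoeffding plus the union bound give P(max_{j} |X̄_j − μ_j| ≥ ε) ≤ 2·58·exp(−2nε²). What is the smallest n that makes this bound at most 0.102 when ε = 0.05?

1408

Need 2·58·exp(−2nε²) ≤ 0.102, i.e. exp(−2nε²) ≤ 0.102/116.
So 2nε² ≥ ln(116/0.102) = 7.036373.
Hence n ≥ 7.036373/(2·0.05²) = 1407.275.
The smallest integer n is 1408.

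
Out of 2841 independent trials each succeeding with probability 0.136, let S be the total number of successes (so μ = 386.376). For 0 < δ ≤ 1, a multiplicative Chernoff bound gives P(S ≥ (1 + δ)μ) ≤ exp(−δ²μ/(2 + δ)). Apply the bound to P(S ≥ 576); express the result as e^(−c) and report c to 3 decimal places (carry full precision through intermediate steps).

37.363

Write 576 = (1 + δ)μ, so δ = 576/386.376 − 1 = 0.4907758…
Then the exponent is δ²μ/(2 + δ) = (576 − μ)² / (μ·(2 + δ)) = 37.363007.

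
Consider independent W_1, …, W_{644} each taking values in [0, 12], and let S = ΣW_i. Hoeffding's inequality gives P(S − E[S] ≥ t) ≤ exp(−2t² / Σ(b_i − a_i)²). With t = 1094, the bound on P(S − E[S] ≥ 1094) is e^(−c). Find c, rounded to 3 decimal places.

25.812

Σ(b_i − a_i)² = 644·(12)² = 92736.
c = 2t²/92736 = 2·1094²/92736 = 25.8117.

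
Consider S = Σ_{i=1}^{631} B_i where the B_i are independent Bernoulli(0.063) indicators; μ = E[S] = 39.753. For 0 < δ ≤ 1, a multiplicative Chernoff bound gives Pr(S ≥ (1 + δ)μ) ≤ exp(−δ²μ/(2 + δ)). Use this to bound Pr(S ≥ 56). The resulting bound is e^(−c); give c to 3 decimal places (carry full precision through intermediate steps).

2.757

Write 56 = (1 + δ)μ, so δ = 56/39.753 − 1 = 0.4086987…
Then the exponent is δ²μ/(2 + δ) = (56 − μ)² / (μ·(2 + δ)) = 2.756728.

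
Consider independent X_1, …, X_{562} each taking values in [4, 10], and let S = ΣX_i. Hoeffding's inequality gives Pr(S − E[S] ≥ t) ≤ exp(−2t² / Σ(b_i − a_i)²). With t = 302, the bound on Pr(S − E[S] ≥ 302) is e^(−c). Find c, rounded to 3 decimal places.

9.016

Σ(b_i − a_i)² = 562·(6)² = 20232.
c = 2t²/20232 = 2·302²/20232 = 9.0158.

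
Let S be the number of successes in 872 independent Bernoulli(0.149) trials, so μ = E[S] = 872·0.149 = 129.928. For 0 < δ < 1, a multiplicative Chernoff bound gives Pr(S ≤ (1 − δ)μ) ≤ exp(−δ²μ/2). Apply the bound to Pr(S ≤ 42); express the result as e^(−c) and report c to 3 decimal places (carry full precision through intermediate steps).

Write 42 = (1 − δ)μ, so δ = 1 − 42/129.928 = 0.676744…
Then the exponent is δ²μ/2 = (μ − 42)²/(2μ) = 29.752375.

29.752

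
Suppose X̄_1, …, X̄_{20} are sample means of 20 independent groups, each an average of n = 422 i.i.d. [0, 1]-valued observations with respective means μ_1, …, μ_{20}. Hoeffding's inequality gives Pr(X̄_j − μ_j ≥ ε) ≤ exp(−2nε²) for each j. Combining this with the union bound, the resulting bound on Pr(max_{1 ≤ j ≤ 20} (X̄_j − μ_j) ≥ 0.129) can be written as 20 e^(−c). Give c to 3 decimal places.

Union bound over the 20 events: Pr(max_{1 ≤ j ≤ 20} (X̄_j − μ_j) ≥ 0.129) ≤ 20·exp(−2nε²) = 20 exp(−2·422·0.129²).
So c = 2·422·0.129² = 14.0450.

14.045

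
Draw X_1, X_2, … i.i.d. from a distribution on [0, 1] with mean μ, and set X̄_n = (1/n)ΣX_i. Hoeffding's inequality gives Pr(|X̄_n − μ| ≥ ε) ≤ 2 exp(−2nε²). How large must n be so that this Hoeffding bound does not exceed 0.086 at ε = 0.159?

63

Require 2·exp(−2nε²) ≤ 0.086, i.e. 2nε² ≥ ln(2/0.086) = 3.146555.
So n ≥ 3.146555 / (2·0.159²) = 62.232.
The smallest integer n is 63.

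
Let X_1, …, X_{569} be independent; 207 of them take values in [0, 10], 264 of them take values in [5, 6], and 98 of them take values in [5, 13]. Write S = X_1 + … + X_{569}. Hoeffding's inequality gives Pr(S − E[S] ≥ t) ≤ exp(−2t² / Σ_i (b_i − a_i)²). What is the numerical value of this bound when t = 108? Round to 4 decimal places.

0.4246

Σ(b_i − a_i)² = 207·10² + 264·1² + 98·8² = 27236.
Exponent = 2·108² / 27236 = 0.85651.
Bound = exp(−0.85651) = 0.42464.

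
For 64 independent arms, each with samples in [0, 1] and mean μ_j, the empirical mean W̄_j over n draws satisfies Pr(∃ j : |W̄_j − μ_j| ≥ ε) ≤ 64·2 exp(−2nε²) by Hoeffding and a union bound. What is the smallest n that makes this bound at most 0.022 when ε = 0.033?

3981

Need 2·64·exp(−2nε²) ≤ 0.022, i.e. exp(−2nε²) ≤ 0.022/128.
So 2nε² ≥ ln(128/0.022) = 8.668743.
Hence n ≥ 8.668743/(2·0.033²) = 3980.139.
The smallest integer n is 3981.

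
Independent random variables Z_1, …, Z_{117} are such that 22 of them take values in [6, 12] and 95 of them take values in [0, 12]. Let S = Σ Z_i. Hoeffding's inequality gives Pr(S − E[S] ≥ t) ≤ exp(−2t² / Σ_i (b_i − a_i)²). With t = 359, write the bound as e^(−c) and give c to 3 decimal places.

17.811

Σ(b_i − a_i)² = 22·6² + 95·12² = 14472.
c = 2t² / 14472 = 2·359² / 14472 = 17.8111.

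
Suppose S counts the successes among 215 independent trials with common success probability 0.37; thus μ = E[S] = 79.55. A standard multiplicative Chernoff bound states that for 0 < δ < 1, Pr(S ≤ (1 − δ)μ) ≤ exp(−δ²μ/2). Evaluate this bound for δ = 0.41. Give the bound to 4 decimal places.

Exponent = δ²μ/2 = 0.41²·79.55/2 = 6.6862.
Bound = exp(−6.6862) = 0.00125.

0.0012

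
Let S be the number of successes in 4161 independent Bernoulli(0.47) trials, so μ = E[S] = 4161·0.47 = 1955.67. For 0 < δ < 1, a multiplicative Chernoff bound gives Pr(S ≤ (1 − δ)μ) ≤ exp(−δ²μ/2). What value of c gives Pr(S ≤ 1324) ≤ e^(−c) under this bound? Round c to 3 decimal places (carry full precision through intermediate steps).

102.013

Write 1324 = (1 − δ)μ, so δ = 1 − 1324/1955.67 = 0.3229942…
Then the exponent is δ²μ/2 = (μ − 1324)²/(2μ) = 102.012862.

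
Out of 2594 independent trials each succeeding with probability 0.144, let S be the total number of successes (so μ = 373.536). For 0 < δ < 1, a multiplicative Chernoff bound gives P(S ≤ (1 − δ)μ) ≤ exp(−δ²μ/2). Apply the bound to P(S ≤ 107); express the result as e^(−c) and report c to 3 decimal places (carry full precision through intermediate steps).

Write 107 = (1 − δ)μ, so δ = 1 − 107/373.536 = 0.7135484…
Then the exponent is δ²μ/2 = (μ − 107)²/(2μ) = 95.093163.

95.093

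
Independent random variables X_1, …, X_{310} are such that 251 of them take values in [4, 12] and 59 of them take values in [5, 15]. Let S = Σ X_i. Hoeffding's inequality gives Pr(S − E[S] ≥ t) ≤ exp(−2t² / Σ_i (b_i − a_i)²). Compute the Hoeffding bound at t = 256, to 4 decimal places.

Σ(b_i − a_i)² = 251·8² + 59·10² = 21964.
Exponent = 2·256² / 21964 = 5.96758.
Bound = exp(−5.96758) = 0.00256.

0.0026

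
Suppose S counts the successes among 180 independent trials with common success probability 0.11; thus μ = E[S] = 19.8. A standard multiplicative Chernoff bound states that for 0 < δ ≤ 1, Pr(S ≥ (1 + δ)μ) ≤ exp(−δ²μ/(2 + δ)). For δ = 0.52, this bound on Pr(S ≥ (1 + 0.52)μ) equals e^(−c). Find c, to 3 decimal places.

2.125

c = δ²μ/(2 + δ) = 0.52²·19.8/(2 + 0.52) = 2.1246.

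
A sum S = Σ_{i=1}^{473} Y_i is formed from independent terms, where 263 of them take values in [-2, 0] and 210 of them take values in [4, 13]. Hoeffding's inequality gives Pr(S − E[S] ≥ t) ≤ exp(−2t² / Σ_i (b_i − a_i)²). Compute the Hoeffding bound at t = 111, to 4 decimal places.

0.2556

Σ(b_i − a_i)² = 263·2² + 210·9² = 18062.
Exponent = 2·111² / 18062 = 1.36430.
Bound = exp(−1.36430) = 0.25556.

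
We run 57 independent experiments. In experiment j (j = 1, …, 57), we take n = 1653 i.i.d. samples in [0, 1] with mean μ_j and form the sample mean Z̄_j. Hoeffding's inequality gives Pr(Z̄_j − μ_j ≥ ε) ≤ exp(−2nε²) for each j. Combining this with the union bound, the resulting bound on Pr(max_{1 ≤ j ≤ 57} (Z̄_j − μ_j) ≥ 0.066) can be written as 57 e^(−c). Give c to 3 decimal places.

Union bound over the 57 events: Pr(max_{1 ≤ j ≤ 57} (Z̄_j − μ_j) ≥ 0.066) ≤ 57·exp(−2nε²) = 57 exp(−2·1653·0.066²).
So c = 2·1653·0.066² = 14.4009.

14.401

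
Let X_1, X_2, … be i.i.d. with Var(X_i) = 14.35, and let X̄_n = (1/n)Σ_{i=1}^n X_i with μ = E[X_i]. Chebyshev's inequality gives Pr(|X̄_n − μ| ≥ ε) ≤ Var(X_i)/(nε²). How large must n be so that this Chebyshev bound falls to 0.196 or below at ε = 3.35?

Require 14.35/(n·3.35²) ≤ 0.196, i.e. n ≥ 14.35/(0.196·3.35²) = 6.524.
The smallest integer n is 7.

7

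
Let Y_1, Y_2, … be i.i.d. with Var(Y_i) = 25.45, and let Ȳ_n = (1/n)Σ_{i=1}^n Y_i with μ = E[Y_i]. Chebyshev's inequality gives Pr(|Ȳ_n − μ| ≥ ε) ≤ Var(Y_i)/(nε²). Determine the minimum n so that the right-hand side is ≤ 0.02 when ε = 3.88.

Require 25.45/(n·3.88²) ≤ 0.02, i.e. n ≥ 25.45/(0.02·3.88²) = 84.527.
The smallest integer n is 85.

85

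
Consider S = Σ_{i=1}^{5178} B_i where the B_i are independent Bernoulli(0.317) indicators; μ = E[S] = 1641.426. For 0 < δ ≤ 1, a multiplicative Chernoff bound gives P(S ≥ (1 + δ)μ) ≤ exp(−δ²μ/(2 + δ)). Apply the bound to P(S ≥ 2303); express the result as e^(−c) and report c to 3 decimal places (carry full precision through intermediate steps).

110.962

Write 2303 = (1 + δ)μ, so δ = 2303/1641.426 − 1 = 0.4030483…
Then the exponent is δ²μ/(2 + δ) = (2303 − μ)² / (μ·(2 + δ)) = 110.961686.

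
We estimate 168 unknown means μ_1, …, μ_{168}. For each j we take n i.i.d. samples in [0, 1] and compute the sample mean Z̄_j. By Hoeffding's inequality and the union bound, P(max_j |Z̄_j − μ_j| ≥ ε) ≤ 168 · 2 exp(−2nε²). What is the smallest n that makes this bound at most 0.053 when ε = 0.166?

Need 2·168·exp(−2nε²) ≤ 0.053, i.e. exp(−2nε²) ≤ 0.053/336.
So 2nε² ≥ ln(336/0.053) = 8.754575.
Hence n ≥ 8.754575/(2·0.166²) = 158.851.
The smallest integer n is 159.

159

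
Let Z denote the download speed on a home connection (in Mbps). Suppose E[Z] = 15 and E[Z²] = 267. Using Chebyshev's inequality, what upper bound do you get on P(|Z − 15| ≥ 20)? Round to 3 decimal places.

0.105

Var(Z) = E[Z²] − (E[Z])² = 267 − 225 = 42.
Chebyshev's inequality: P(|Z − μ| ≥ t) ≤ Var(Z)/t² = 42/400 = 0.1050.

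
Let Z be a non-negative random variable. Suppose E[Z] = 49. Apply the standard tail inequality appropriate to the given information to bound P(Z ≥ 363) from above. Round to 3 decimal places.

0.135

Only the mean of a non-negative variable is known, so Markov's inequality is the applicable tail bound.
Markov's inequality: for a non-negative random variable, P(Z ≥ a) ≤ E[Z]/a.
Here E[Z] = 49 and a = 363, so the bound is 49/363 = 0.1350.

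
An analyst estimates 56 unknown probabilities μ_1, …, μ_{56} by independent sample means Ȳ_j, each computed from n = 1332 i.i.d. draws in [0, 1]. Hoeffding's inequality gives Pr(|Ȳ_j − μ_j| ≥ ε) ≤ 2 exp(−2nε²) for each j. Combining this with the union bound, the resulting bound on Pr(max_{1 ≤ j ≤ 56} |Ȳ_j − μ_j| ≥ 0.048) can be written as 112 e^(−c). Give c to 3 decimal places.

6.138

Union bound over the 56 events: Pr(max_{1 ≤ j ≤ 56} |Ȳ_j − μ_j| ≥ 0.048) ≤ 56·2·exp(−2nε²) = 112 exp(−2·1332·0.048²).
So c = 2·1332·0.048² = 6.1379.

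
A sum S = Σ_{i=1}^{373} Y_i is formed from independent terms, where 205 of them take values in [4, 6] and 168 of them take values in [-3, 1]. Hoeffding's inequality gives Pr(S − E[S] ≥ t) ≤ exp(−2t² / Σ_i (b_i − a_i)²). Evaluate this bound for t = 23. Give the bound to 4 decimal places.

Σ(b_i − a_i)² = 205·2² + 168·4² = 3508.
Exponent = 2·23² / 3508 = 0.30160.
Bound = exp(−0.30160) = 0.73964.

0.7396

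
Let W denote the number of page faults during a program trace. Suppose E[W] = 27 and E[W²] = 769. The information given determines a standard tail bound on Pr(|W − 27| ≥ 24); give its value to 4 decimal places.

The first two moments determine the variance, so Chebyshev's inequality is the sharpest standard bound available.
Var(W) = E[W²] − (E[W])² = 769 − 729 = 40.
Chebyshev's inequality: Pr(|W − μ| ≥ t) ≤ Var(W)/t² = 40/576 = 0.0694.

0.0694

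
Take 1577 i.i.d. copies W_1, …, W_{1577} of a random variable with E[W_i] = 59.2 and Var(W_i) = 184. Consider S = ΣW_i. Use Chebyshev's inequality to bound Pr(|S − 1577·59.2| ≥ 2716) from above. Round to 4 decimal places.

0.0393

Var(S) = n·Var(W_i) = 1577·184 = 290168.
Chebyshev: Pr(|S − 1577·59.2| ≥ 2716) ≤ Var(S)/2716² = 290168/7376656 = 0.0393.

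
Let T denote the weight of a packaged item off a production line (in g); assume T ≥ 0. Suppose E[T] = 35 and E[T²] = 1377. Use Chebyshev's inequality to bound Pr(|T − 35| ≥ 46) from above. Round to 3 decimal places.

0.072

Var(T) = E[T²] − (E[T])² = 1377 − 1225 = 152.
Chebyshev's inequality: Pr(|T − μ| ≥ t) ≤ Var(T)/t² = 152/2116 = 0.0718.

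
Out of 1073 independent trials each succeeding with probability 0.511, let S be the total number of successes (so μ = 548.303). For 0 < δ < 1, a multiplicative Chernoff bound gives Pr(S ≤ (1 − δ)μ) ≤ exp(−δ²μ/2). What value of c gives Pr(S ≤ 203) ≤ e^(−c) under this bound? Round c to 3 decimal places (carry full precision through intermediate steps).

108.730

Write 203 = (1 − δ)μ, so δ = 1 − 203/548.303 = 0.6297668…
Then the exponent is δ²μ/2 = (μ − 203)²/(2μ) = 108.730175.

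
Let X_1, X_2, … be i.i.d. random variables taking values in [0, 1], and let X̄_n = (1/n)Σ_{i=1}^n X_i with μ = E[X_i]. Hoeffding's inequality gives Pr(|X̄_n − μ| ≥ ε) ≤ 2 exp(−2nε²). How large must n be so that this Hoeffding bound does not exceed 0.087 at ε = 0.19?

Require 2·exp(−2nε²) ≤ 0.087, i.e. 2nε² ≥ ln(2/0.087) = 3.134994.
So n ≥ 3.134994 / (2·0.19²) = 43.421.
The smallest integer n is 44.

44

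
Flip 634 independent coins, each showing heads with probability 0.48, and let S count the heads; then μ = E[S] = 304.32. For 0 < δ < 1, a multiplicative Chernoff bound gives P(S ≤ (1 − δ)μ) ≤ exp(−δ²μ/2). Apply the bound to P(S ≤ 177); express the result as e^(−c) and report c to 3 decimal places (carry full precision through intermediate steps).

26.634

Write 177 = (1 − δ)μ, so δ = 1 − 177/304.32 = 0.4183754…
Then the exponent is δ²μ/2 = (μ − 177)²/(2μ) = 26.633778.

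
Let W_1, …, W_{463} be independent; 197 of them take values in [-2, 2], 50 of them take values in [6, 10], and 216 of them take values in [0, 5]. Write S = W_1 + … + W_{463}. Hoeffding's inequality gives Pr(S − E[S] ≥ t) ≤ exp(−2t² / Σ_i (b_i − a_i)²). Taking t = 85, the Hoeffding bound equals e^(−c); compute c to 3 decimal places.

1.545

Σ(b_i − a_i)² = 197·4² + 50·4² + 216·5² = 9352.
c = 2t² / 9352 = 2·85² / 9352 = 1.5451.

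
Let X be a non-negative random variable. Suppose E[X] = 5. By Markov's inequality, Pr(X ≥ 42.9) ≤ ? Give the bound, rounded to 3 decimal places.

Markov's inequality: for a non-negative random variable, Pr(X ≥ a) ≤ E[X]/a.
Here E[X] = 5 and a = 42.9, so the bound is 5/42.9 = 0.1166.

0.117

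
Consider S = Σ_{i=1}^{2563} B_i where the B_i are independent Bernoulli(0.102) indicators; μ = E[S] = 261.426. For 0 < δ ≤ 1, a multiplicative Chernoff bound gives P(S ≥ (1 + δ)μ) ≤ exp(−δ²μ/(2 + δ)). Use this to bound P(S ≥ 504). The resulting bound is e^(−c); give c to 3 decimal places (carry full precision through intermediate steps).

76.875

Write 504 = (1 + δ)μ, so δ = 504/261.426 − 1 = 0.9278878…
Then the exponent is δ²μ/(2 + δ) = (504 − μ)² / (μ·(2 + δ)) = 76.875028.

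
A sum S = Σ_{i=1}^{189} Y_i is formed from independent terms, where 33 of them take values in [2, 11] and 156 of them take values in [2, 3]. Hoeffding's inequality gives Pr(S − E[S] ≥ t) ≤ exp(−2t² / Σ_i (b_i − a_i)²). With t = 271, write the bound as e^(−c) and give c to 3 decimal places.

51.920

Σ(b_i − a_i)² = 33·9² + 156·1² = 2829.
c = 2t² / 2829 = 2·271² / 2829 = 51.9201.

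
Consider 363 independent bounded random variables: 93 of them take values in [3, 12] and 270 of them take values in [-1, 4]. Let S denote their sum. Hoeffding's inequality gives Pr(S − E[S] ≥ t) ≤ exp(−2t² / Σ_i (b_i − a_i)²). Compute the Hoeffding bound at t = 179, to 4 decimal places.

0.0113

Σ(b_i − a_i)² = 93·9² + 270·5² = 14283.
Exponent = 2·179² / 14283 = 4.48659.
Bound = exp(−4.48659) = 0.01126.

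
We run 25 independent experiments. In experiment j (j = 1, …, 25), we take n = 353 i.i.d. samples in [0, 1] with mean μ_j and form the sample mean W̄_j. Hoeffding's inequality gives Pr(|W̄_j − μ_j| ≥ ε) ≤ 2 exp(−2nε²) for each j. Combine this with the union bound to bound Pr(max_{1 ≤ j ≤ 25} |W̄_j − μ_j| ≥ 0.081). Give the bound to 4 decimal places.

Per-experiment Hoeffding bound: 2·exp(−2·353·0.081²) = 2·exp(−4.63207) = 0.019469.
Union bound over 25 events: 25·0.019469 = 0.48673.

0.4867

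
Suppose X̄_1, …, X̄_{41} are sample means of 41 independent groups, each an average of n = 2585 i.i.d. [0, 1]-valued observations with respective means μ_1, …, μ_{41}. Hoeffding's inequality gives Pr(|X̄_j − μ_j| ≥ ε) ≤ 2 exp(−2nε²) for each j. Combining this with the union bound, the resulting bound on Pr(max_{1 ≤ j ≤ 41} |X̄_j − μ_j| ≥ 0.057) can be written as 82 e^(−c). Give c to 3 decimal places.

Union bound over the 41 events: Pr(max_{1 ≤ j ≤ 41} |X̄_j − μ_j| ≥ 0.057) ≤ 41·2·exp(−2nε²) = 82 exp(−2·2585·0.057²).
So c = 2·2585·0.057² = 16.7973.

16.797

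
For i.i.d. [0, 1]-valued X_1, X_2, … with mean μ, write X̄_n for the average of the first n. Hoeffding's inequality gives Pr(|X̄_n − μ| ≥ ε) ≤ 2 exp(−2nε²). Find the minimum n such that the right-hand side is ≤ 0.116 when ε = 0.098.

Require 2·exp(−2nε²) ≤ 0.116, i.e. 2nε² ≥ ln(2/0.116) = 2.847312.
So n ≥ 2.847312 / (2·0.098²) = 148.236.
The smallest integer n is 149.

149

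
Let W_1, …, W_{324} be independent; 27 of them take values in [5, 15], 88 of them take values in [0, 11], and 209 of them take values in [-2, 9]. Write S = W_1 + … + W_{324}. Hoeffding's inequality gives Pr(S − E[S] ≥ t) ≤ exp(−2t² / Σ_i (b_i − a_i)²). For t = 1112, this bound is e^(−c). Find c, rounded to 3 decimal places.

64.008

Σ(b_i − a_i)² = 27·10² + 88·11² + 209·11² = 38637.
c = 2t² / 38637 = 2·1112² / 38637 = 64.0083.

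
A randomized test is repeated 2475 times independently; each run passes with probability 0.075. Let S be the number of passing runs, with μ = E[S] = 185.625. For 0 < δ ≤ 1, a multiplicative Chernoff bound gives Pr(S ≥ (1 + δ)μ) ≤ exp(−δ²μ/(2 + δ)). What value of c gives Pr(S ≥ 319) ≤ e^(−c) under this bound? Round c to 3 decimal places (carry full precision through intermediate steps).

Write 319 = (1 + δ)μ, so δ = 319/185.625 − 1 = 0.7185185…
Then the exponent is δ²μ/(2 + δ) = (319 − μ)² / (μ·(2 + δ)) = 35.251703.

35.252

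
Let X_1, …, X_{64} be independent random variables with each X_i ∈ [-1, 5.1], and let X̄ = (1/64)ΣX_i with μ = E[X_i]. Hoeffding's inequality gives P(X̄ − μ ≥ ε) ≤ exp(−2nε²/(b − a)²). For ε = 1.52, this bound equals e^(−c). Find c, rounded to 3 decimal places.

c = 2nε²/(b − a)² = 2·64·1.52² / 6.1² = 7.9476.

7.948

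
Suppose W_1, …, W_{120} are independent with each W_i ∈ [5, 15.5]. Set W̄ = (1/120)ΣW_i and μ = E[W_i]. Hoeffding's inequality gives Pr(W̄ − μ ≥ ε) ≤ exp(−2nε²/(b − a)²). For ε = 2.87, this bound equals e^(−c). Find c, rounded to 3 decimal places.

c = 2nε²/(b − a)² = 2·120·2.87² / 10.5² = 17.9307.

17.931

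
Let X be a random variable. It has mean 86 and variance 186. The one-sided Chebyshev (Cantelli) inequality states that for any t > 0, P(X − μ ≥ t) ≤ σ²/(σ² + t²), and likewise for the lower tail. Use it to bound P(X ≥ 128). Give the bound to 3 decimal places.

Here σ² = 186 and t = 42, so σ² + t² = 1950.
Cantelli's bound: 186/1950 = 0.0954.

0.095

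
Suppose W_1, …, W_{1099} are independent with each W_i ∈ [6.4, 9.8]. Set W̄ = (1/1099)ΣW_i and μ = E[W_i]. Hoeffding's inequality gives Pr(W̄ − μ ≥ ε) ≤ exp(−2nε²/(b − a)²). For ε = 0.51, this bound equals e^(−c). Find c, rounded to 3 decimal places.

49.455

c = 2nε²/(b − a)² = 2·1099·0.51² / 3.4² = 49.4550.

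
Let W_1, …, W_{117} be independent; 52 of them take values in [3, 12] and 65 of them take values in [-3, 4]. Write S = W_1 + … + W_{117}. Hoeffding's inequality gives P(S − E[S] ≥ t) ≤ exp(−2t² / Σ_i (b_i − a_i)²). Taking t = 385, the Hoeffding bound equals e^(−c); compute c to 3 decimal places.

40.077

Σ(b_i − a_i)² = 52·9² + 65·7² = 7397.
c = 2t² / 7397 = 2·385² / 7397 = 40.0771.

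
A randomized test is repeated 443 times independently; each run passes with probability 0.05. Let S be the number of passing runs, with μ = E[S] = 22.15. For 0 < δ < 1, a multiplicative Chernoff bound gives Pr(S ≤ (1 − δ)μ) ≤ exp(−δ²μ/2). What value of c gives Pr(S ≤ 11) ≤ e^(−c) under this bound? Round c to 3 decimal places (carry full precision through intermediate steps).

2.806

Write 11 = (1 − δ)μ, so δ = 1 − 11/22.15 = 0.503386…
Then the exponent is δ²μ/2 = (μ − 11)²/(2μ) = 2.806377.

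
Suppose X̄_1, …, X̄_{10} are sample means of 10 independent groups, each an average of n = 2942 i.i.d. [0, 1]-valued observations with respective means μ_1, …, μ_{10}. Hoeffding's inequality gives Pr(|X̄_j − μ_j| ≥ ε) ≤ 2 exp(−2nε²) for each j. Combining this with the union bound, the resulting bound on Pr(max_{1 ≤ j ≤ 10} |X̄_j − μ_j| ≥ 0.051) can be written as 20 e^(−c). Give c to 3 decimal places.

Union bound over the 10 events: Pr(max_{1 ≤ j ≤ 10} |X̄_j − μ_j| ≥ 0.051) ≤ 10·2·exp(−2nε²) = 20 exp(−2·2942·0.051²).
So c = 2·2942·0.051² = 15.3043.

15.304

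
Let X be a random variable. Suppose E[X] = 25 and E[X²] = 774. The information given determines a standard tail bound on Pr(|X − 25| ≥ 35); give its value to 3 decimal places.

The first two moments determine the variance, so Chebyshev's inequality is the sharpest standard bound available.
Var(X) = E[X²] − (E[X])² = 774 − 625 = 149.
Chebyshev's inequality: Pr(|X − μ| ≥ t) ≤ Var(X)/t² = 149/1225 = 0.1216.

0.122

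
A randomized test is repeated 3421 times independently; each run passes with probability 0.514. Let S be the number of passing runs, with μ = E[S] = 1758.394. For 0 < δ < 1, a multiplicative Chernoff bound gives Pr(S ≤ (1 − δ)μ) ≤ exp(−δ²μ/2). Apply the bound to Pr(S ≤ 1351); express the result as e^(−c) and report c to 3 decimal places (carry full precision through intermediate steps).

Write 1351 = (1 − δ)μ, so δ = 1 − 1351/1758.394 = 0.2316853…
Then the exponent is δ²μ/2 = (μ − 1351)²/(2μ) = 47.193596.

47.194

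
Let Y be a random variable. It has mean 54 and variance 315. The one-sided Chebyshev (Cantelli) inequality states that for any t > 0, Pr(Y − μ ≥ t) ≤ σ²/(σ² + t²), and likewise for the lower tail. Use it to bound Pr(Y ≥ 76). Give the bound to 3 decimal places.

0.394

Here σ² = 315 and t = 22, so σ² + t² = 799.
Cantelli's bound: 315/799 = 0.3942.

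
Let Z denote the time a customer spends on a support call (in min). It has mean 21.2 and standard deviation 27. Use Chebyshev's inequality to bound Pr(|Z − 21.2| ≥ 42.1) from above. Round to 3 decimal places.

Chebyshev: Pr(|Z − μ| ≥ t) ≤ Var(Z)/t².
Var(Z) = σ² = 27² = 729.
Bound = 729 / 1772.41 = 0.4113.

0.411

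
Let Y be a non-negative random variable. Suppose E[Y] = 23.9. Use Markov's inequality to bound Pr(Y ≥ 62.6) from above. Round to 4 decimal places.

0.3818

Markov's inequality: for a non-negative random variable, Pr(Y ≥ a) ≤ E[Y]/a.
Here E[Y] = 23.9 and a = 62.6, so the bound is 23.9/62.6 = 0.3818.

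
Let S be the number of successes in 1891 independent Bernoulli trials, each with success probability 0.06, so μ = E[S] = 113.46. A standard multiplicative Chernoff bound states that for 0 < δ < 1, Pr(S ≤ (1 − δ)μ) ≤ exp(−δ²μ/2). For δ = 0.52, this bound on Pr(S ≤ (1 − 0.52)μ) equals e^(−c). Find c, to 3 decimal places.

c = δ²μ/2 = 0.52²·113.46/2 = 15.3398.

15.340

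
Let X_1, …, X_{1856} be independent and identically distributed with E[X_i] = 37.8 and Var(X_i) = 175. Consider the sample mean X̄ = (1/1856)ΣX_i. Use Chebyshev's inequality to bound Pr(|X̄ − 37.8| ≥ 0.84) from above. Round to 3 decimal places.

0.134

Var(X̄) = Var(X_i)/n = 175/1856 = 0.094289.
Chebyshev: Pr(|X̄ − 37.8| ≥ 0.84) ≤ Var(X̄)/(0.84)² = 175/(1856·0.84²) = 0.1336.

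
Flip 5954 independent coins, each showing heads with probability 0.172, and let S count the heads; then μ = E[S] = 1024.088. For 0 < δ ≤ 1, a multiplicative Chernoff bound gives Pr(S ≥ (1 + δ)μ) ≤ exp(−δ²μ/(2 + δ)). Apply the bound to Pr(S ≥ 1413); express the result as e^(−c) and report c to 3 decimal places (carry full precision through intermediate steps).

62.063

Write 1413 = (1 + δ)μ, so δ = 1413/1024.088 − 1 = 0.3797642…
Then the exponent is δ²μ/(2 + δ) = (1413 − μ)² / (μ·(2 + δ)) = 62.062816.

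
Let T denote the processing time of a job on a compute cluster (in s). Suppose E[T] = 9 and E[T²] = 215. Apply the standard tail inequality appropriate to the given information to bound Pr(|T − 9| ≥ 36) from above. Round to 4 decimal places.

The first two moments determine the variance, so Chebyshev's inequality is the sharpest standard bound available.
Var(T) = E[T²] − (E[T])² = 215 − 81 = 134.
Chebyshev's inequality: Pr(|T − μ| ≥ t) ≤ Var(T)/t² = 134/1296 = 0.1034.

0.1034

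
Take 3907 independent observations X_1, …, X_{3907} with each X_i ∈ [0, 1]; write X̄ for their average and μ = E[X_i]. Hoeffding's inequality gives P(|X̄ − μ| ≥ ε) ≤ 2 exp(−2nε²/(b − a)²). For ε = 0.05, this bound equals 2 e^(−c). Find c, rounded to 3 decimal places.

19.535

c = 2nε²/(b − a)² = 2·3907·0.05² / 1² = 19.5350.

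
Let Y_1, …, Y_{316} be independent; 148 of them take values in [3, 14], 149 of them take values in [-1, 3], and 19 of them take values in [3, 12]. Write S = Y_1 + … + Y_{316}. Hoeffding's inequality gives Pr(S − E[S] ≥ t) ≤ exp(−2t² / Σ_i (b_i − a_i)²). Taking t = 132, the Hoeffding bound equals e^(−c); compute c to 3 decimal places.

1.596

Σ(b_i − a_i)² = 148·11² + 149·4² + 19·9² = 21831.
c = 2t² / 21831 = 2·132² / 21831 = 1.5963.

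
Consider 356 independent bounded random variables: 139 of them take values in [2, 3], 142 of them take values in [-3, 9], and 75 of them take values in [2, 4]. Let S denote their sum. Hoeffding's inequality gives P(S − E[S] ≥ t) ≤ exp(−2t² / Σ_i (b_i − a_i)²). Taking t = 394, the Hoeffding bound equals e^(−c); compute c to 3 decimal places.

Σ(b_i − a_i)² = 139·1² + 142·12² + 75·2² = 20887.
c = 2t² / 20887 = 2·394² / 20887 = 14.8644.

14.864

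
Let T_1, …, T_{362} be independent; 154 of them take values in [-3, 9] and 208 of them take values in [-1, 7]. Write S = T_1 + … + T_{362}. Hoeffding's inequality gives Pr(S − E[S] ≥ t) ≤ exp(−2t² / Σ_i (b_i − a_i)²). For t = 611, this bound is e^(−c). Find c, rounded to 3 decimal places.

Σ(b_i − a_i)² = 154·12² + 208·8² = 35488.
c = 2t² / 35488 = 2·611² / 35488 = 21.0393.

21.039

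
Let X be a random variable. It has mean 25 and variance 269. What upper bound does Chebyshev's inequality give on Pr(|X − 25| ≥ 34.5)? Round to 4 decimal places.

Chebyshev: Pr(|X − μ| ≥ t) ≤ Var(X)/t².
Bound = 269 / 1190.25 = 0.2260.

0.2260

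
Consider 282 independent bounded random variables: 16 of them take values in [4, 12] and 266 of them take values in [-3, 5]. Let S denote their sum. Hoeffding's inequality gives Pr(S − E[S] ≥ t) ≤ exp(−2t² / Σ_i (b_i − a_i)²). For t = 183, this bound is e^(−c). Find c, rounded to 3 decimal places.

3.711

Σ(b_i − a_i)² = 16·8² + 266·8² = 18048.
c = 2t² / 18048 = 2·183² / 18048 = 3.7111.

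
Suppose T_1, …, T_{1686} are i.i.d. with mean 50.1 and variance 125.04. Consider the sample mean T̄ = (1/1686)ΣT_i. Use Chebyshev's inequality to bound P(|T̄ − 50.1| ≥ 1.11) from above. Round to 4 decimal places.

0.0602

Var(T̄) = Var(T_i)/n = 125.04/1686 = 0.074164.
Chebyshev: P(|T̄ − 50.1| ≥ 1.11) ≤ Var(T̄)/(1.11)² = 125.04/(1686·1.11²) = 0.0602.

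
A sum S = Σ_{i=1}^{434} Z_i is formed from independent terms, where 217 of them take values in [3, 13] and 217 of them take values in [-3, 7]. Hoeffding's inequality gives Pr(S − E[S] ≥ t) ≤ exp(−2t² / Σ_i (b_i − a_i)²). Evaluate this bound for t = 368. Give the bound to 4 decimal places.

Σ(b_i − a_i)² = 217·10² + 217·10² = 43400.
Exponent = 2·368² / 43400 = 6.24074.
Bound = exp(−6.24074) = 0.00195.

0.0019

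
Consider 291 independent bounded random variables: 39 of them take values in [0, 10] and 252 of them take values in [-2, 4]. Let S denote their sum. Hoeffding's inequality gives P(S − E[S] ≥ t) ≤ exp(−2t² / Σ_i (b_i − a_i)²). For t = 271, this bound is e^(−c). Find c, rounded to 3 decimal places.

11.323

Σ(b_i − a_i)² = 39·10² + 252·6² = 12972.
c = 2t² / 12972 = 2·271² / 12972 = 11.3230.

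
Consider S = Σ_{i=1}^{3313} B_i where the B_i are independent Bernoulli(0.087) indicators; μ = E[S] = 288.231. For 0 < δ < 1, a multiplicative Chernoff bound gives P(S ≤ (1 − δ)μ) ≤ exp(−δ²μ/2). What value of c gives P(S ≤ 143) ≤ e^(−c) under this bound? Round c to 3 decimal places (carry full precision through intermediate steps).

Write 143 = (1 − δ)μ, so δ = 1 − 143/288.231 = 0.5038702…
Then the exponent is δ²μ/2 = (μ − 143)²/(2μ) = 36.588784.

36.589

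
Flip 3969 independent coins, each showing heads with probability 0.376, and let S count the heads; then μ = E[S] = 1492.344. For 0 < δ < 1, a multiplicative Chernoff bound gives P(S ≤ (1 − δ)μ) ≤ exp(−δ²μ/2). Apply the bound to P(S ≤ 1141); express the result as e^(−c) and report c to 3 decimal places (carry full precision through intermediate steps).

41.359

Write 1141 = (1 − δ)μ, so δ = 1 − 1141/1492.344 = 0.235431…
Then the exponent is δ²μ/2 = (μ − 1141)²/(2μ) = 41.358630.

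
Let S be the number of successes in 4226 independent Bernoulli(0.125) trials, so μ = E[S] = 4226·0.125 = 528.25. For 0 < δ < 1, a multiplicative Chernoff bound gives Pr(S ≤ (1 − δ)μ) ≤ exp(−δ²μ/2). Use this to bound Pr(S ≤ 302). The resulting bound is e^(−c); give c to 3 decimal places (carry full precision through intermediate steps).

Write 302 = (1 − δ)μ, so δ = 1 − 302/528.25 = 0.428301…
Then the exponent is δ²μ/2 = (μ − 302)²/(2μ) = 48.451550.

48.452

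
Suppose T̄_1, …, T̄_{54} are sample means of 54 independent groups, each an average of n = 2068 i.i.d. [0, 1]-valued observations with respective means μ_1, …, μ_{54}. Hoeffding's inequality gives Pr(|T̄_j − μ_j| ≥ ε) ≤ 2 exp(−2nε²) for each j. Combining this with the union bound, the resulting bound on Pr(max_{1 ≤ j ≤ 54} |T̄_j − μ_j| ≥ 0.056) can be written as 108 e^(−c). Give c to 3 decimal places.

12.970

Union bound over the 54 events: Pr(max_{1 ≤ j ≤ 54} |T̄_j − μ_j| ≥ 0.056) ≤ 54·2·exp(−2nε²) = 108 exp(−2·2068·0.056²).
So c = 2·2068·0.056² = 12.9705.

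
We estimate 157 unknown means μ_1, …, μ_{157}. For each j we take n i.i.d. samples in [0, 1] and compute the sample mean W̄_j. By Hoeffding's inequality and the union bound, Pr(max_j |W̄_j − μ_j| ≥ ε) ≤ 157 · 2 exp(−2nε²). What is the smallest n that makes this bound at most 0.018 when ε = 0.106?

Need 2·157·exp(−2nε²) ≤ 0.018, i.e. exp(−2nε²) ≤ 0.018/314.
So 2nε² ≥ ln(314/0.018) = 9.766777.
Hence n ≥ 9.766777/(2·0.106²) = 434.620.
The smallest integer n is 435.

435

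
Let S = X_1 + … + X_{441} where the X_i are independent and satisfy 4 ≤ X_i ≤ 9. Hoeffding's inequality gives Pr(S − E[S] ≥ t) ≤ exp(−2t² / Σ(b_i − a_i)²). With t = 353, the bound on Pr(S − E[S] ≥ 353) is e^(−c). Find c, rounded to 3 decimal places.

22.605

Σ(b_i − a_i)² = 441·(5)² = 11025.
c = 2t²/11025 = 2·353²/11025 = 22.6048.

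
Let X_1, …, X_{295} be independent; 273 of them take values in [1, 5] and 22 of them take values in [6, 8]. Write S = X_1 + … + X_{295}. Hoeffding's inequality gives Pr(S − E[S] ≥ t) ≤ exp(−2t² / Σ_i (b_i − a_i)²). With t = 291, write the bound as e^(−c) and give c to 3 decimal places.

Σ(b_i − a_i)² = 273·4² + 22·2² = 4456.
c = 2t² / 4456 = 2·291² / 4456 = 38.0076.

38.008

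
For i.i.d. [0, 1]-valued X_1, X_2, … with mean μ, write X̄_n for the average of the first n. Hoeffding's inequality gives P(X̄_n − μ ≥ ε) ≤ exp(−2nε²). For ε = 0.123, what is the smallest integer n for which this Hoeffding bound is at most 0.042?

105

Require exp(−2nε²) ≤ 0.042, i.e. 2nε² ≥ ln(1/0.042) = 3.170086.
So n ≥ 3.170086 / (2·0.123²) = 104.769.
The smallest integer n is 105.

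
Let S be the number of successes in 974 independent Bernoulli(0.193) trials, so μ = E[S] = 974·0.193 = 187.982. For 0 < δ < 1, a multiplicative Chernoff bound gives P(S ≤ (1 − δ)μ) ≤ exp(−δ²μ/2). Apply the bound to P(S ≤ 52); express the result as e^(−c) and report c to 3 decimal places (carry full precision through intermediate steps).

49.183

Write 52 = (1 − δ)μ, so δ = 1 − 52/187.982 = 0.7233778…
Then the exponent is δ²μ/2 = (μ − 52)²/(2μ) = 49.183178.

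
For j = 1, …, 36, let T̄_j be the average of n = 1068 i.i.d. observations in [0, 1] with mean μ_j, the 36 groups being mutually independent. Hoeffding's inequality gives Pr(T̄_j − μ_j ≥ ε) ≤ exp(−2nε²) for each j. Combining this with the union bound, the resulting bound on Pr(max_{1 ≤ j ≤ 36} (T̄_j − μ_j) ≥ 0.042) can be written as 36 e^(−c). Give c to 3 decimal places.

Union bound over the 36 events: Pr(max_{1 ≤ j ≤ 36} (T̄_j − μ_j) ≥ 0.042) ≤ 36·exp(−2nε²) = 36 exp(−2·1068·0.042²).
So c = 2·1068·0.042² = 3.7679.

3.768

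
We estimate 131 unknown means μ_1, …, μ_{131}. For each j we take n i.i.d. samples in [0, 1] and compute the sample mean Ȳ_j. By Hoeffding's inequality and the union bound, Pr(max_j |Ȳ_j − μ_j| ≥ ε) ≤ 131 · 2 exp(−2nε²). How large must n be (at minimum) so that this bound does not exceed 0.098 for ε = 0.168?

140

Need 2·131·exp(−2nε²) ≤ 0.098, i.e. exp(−2nε²) ≤ 0.098/262.
So 2nε² ≥ ln(262/0.098) = 7.891132.
Hence n ≥ 7.891132/(2·0.168²) = 139.795.
The smallest integer n is 140.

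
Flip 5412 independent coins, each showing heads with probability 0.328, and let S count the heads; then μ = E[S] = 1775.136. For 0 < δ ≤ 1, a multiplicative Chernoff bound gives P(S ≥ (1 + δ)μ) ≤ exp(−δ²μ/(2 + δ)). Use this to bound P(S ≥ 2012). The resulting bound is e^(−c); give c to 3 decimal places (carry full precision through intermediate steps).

14.815

Write 2012 = (1 + δ)μ, so δ = 2012/1775.136 − 1 = 0.1334343…
Then the exponent is δ²μ/(2 + δ) = (2012 − μ)² / (μ·(2 + δ)) = 14.814507.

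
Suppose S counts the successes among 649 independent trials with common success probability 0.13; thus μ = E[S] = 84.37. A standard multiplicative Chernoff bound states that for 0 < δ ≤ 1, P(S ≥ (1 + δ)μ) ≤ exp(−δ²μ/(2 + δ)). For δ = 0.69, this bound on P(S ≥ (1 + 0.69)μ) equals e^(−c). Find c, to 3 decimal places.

c = δ²μ/(2 + δ) = 0.69²·84.37/(2 + 0.69) = 14.9325.

14.933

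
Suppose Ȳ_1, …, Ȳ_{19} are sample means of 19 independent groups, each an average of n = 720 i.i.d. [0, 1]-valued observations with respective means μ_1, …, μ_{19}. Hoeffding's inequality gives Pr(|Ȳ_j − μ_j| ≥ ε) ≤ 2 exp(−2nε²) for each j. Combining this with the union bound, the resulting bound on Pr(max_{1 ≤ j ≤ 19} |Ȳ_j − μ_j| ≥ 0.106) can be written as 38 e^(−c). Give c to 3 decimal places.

Union bound over the 19 events: Pr(max_{1 ≤ j ≤ 19} |Ȳ_j − μ_j| ≥ 0.106) ≤ 19·2·exp(−2nε²) = 38 exp(−2·720·0.106²).
So c = 2·720·0.106² = 16.1798.

16.180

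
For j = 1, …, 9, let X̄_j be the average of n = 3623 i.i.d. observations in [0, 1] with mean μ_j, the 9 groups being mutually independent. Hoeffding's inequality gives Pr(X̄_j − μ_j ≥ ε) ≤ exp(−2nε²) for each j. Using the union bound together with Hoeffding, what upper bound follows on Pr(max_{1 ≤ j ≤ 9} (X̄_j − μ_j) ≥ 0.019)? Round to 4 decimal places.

Per-experiment Hoeffding bound: exp(−2·3623·0.019²) = exp(−2.61581) = 0.073109.
Union bound over 9 events: 9·0.073109 = 0.65798.

0.6580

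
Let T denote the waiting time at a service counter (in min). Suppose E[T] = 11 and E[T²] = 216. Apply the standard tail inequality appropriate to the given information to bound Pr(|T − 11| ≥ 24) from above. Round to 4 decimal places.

The first two moments determine the variance, so Chebyshev's inequality is the sharpest standard bound available.
Var(T) = E[T²] − (E[T])² = 216 − 121 = 95.
Chebyshev's inequality: Pr(|T − μ| ≥ t) ≤ Var(T)/t² = 95/576 = 0.1649.

0.1649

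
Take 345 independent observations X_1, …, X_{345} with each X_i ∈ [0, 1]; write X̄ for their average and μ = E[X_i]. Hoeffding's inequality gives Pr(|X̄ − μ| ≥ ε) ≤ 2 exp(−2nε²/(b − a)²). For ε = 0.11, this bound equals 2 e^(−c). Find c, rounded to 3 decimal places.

c = 2nε²/(b − a)² = 2·345·0.11² / 1² = 8.3490.

8.349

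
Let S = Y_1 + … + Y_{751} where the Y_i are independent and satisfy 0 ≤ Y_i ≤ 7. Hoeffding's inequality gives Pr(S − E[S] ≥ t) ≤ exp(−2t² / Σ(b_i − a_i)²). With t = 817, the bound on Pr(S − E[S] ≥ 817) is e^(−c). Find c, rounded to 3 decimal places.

Σ(b_i − a_i)² = 751·(7)² = 36799.
c = 2t²/36799 = 2·817²/36799 = 36.2776.

36.278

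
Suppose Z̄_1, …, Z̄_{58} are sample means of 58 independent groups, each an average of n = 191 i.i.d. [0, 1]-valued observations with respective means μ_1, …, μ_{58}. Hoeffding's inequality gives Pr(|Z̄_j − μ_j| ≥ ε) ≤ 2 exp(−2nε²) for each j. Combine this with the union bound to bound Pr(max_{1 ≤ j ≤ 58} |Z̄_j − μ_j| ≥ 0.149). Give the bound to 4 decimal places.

0.0241

Per-experiment Hoeffding bound: 2·exp(−2·191·0.149²) = 2·exp(−8.48078) = 0.00041483.
Union bound over 58 events: 58·0.00041483 = 0.02406.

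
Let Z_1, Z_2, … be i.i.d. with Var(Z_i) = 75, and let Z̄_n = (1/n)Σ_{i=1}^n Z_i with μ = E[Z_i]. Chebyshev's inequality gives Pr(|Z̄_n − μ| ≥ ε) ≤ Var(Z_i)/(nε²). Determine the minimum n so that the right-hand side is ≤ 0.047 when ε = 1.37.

851

Require 75/(n·1.37²) ≤ 0.047, i.e. n ≥ 75/(0.047·1.37²) = 850.202.
The smallest integer n is 851.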